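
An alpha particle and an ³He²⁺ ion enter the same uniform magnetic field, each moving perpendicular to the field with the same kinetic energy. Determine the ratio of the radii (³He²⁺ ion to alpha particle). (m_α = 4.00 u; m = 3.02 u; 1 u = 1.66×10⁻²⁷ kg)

r = √(2mK)/(qB) ⇒ at equal K, r ∝ √m/q.
r_{³He²⁺ ion}/r_{alpha particle} = 0.869.

ratio ≈ 0.869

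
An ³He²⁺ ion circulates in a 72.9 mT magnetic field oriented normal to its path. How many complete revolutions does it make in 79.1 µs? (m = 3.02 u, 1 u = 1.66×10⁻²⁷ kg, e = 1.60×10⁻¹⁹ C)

T = 2πm/(qB) = 2π(5.0132×10^-27) / [(2×1.60×10^-19)(0.0729)] = 1.3503×10^-6 s.
N = t/T = 7.91×10^-5 / 1.3503×10^-6 ≈ 58.58, so 58 complete revolutions.

N = 58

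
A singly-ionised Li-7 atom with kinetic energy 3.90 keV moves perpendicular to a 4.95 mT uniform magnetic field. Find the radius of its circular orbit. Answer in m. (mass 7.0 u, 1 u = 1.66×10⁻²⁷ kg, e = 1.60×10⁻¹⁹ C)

Convert the energy: K = 3.90 keV = 6.24×10^-16 J.
v = √(2K/m) = √(2·6.24×10^-16/1.16×10^-26) = 3.28×10^5 m/s.
r = mv/(qB) = (1.16×10^-26)(3.28×10^5) / [(1×1.60×10^-19)(4.95×10^-3)] = 4.81 m.

r ≈ 4.81 m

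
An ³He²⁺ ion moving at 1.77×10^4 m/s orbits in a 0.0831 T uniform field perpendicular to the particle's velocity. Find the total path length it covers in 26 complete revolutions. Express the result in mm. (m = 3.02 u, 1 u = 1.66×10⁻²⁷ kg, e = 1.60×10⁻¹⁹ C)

L ≈ 545 mm

r = mv/(qB) = 3.34×10^-3 m, so one revolution covers 2πr = 0.0210 m.
In 26 revolutions: L = 26·2πr = 0.545 m.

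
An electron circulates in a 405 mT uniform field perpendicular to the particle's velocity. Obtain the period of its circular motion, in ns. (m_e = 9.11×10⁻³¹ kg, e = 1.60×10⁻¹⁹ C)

The cyclotron period is independent of speed: T = 2πm/(qB).
T = 2π(9.11×10^-31) / [(1×1.60×10^-19)(0.405)] = 8.83×10^-11 s.

T ≈ 0.0883 ns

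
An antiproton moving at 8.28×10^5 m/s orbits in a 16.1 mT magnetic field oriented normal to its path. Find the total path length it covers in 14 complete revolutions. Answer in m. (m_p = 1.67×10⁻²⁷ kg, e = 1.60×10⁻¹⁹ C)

r = mv/(qB) = 0.537 m, so one revolution covers 2πr = 3.37 m.
In 14 revolutions: L = 14·2πr = 47.2 m.

L ≈ 47.2 m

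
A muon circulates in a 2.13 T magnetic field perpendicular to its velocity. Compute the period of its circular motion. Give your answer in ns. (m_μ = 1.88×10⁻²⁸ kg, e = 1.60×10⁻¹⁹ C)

The cyclotron period is independent of speed: T = 2πm/(qB).
T = 2π(1.88×10^-28) / [(1×1.60×10^-19)(2.13)] = 3.47×10^-9 s.

T ≈ 3.47 ns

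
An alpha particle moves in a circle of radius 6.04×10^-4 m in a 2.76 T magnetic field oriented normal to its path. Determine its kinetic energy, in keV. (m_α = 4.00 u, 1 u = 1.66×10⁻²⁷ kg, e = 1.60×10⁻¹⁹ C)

v = qBr/m = (2×1.60×10^-19)(2.76)(6.04×10^-4) / (6.64×10^-27) = 8.03×10^4 m/s.
K = ½mv² = 0.5·(6.64×10^-27)·(8.03×10^4)² = 2.14×10^-17 J = 0.134 keV.

K ≈ 0.134 keV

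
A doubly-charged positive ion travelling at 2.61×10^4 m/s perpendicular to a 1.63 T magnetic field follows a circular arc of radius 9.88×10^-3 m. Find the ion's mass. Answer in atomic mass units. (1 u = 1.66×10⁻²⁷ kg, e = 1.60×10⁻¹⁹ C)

m ≈ 119 u

qvB = mv²/r ⇒ m = qBr/v.
m = (2×1.60×10^-19)(1.63)(9.88×10^-3) / (2.61×10^4) = 1.97×10^-25 kg = 119 u.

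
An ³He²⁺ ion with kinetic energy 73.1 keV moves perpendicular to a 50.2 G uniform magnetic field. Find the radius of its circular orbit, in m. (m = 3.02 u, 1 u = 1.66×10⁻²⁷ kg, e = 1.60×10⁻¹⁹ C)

Convert the energy: K = 73.1 keV = 1.17×10^-14 J.
v = √(2K/m) = √(2·1.17×10^-14/5.01×10^-27) = 2.16×10^6 m/s.
r = mv/(qB) = (5.01×10^-27)(2.16×10^6) / [(2×1.60×10^-19)(5.02×10^-3)] = 6.74 m.

r ≈ 6.74 m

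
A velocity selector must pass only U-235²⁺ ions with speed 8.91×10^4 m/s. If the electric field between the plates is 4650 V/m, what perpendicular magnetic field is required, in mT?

qE = qvB ⇒ B = E/v = (4650) / (8.91×10^4) = 0.0522 T.

B ≈ 52.2 mT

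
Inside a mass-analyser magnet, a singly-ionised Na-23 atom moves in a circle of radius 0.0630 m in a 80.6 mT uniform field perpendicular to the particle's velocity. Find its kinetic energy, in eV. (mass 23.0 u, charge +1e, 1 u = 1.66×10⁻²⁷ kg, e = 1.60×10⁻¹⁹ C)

K ≈ 54.0 eV

v = qBr/m = (1×1.60×10^-19)(0.0806)(0.0630) / (3.82×10^-26) = 2.13×10^4 m/s.
K = ½mv² = 0.5·(3.82×10^-26)·(2.13×10^4)² = 8.64×10^-18 J = 54.0 eV.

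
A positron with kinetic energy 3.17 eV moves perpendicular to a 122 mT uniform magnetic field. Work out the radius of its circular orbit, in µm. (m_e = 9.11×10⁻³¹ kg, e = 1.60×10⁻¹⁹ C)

Convert the energy: K = 3.17 eV = 5.07×10^-19 J.
v = √(2K/m) = √(2·5.07×10^-19/9.11×10^-31) = 1.06×10^6 m/s.
r = mv/(qB) = (9.11×10^-31)(1.06×10^6) / [(1×1.60×10^-19)(0.122)] = 4.92×10^-5 m.

r ≈ 49.2 µm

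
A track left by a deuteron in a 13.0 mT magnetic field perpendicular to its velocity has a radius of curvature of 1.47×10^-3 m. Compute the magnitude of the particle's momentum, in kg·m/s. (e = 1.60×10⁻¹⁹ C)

p ≈ 3.06×10^-24 kg·m/s

Since qvB = mv²/r, the momentum p = mv = qBr.
p = (1×1.60×10^-19)(0.0130)(1.47×10^-3) = 3.06×10^-24 kg·m/s.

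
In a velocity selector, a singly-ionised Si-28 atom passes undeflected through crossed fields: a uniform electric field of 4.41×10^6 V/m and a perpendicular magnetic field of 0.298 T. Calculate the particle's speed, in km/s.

v ≈ 14800 km/s

For zero net force, qE = qvB, so v = E/B.
v = (4.41×10^6) / (0.298) = 1.48×10^7 m/s.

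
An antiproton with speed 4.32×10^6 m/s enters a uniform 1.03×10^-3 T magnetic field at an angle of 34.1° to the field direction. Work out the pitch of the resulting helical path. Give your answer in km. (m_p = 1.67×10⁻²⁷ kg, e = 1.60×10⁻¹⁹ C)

pitch ≈ 0.228 km

The velocity component along B is v∥ = v cos34.1° = 3.58×10^6 m/s.
The cyclotron period T = 2πm/(qB) = 6.37×10^-5 s is set by m, q, B alone.
Pitch = v∥·T = (3.58×10^6)(6.37×10^-5) = 228 m.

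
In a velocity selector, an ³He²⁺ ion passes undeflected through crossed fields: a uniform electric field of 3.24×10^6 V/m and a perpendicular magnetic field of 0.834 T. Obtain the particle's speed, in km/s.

For zero net force, qE = qvB, so v = E/B.
v = (3.24×10^6) / (0.834) = 3.88×10^6 m/s.

v ≈ 3880 km/s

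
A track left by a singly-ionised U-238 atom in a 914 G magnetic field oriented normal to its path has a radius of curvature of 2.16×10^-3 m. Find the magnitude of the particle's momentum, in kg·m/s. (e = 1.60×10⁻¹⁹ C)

p ≈ 3.16×10^-23 kg·m/s

Since qvB = mv²/r, the momentum p = mv = qBr.
p = (1×1.60×10^-19)(0.0914)(2.16×10^-3) = 3.16×10^-23 kg·m/s.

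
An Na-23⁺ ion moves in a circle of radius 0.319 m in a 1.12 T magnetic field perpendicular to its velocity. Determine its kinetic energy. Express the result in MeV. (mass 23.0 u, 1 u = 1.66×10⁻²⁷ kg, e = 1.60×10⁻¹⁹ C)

K ≈ 0.267 MeV

v = qBr/m = (1×1.60×10^-19)(1.12)(0.319) / (3.82×10^-26) = 1.50×10^6 m/s.
K = ½mv² = 0.5·(3.82×10^-26)·(1.50×10^6)² = 4.28×10^-14 J = 0.267 MeV.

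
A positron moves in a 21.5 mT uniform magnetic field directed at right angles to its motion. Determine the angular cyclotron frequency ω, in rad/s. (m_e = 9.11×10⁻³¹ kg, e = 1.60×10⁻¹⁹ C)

ω = qB/m = (1×1.60×10^-19)(0.0215) / (9.11×10^-31) = 3.78×10^9 rad/s.

ω ≈ 3.78×10^9 rad/s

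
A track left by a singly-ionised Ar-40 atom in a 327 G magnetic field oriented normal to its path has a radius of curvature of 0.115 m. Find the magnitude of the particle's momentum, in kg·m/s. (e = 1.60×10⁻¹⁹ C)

p ≈ 6.02×10^-22 kg·m/s

Since qvB = mv²/r, the momentum p = mv = qBr.
p = (1×1.60×10^-19)(0.0327)(0.115) = 6.02×10^-22 kg·m/s.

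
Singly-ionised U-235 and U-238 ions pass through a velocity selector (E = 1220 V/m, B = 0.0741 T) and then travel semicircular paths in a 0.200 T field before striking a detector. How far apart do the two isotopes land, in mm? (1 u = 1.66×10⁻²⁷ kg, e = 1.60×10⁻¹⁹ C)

Δd ≈ 5.12 mm

Both emerge at v = E/B₁ = 1.65×10^4 m/s.
r = mv/(qB₂), so r₁ = 0.20071 m and r₂ = 0.20327 m, giving Δr = 2.56×10^-3 m.
After a semicircle each ion lands a diameter 2r from the entry slit, so the separation is 2Δr = 5.12×10^-3 m.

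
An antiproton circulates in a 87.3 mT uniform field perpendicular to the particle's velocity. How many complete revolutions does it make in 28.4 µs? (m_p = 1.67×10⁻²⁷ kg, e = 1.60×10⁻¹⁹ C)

N = 37

T = 2πm/(qB) = 2π(1.67×10^-27) / [(1×1.60×10^-19)(0.0873)] = 7.5121×10^-7 s.
N = t/T = 2.84×10^-5 / 7.5121×10^-7 ≈ 37.81, so 37 complete revolutions.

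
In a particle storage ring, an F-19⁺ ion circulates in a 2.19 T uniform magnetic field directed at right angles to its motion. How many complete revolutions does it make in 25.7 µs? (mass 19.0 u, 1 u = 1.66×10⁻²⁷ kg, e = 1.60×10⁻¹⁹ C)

T = 2πm/(qB) = 2π(3.154×10^-26) / [(1×1.60×10^-19)(2.19)] = 5.6556×10^-7 s.
N = t/T = 2.57×10^-5 / 5.6556×10^-7 ≈ 45.44, so 45 complete revolutions.

N = 45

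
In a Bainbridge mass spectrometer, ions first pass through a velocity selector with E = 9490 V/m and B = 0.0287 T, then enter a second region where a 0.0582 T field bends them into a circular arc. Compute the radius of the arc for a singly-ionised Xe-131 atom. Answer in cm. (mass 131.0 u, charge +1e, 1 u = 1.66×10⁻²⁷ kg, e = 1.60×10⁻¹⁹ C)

r ≈ 772 cm

The selector passes v = E/B = 9490/0.0287 = 3.31×10^5 m/s.
In the deflection region, r = mv/(qB₂) = (2.17×10^-25)(3.31×10^5) / [(1×1.60×10^-19)(0.0582)] = 7.72 m.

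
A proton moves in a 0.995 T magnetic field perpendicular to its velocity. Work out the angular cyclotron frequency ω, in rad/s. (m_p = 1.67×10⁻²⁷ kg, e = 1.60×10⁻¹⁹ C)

ω ≈ 9.53×10^7 rad/s

ω = qB/m = (1×1.60×10^-19)(0.995) / (1.67×10^-27) = 9.53×10^7 rad/s.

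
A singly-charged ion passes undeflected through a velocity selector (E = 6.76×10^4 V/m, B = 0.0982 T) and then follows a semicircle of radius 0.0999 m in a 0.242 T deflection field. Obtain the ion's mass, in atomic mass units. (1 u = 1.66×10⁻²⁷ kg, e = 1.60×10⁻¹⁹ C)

v = E/B₁ = 6.88×10^5 m/s.
From r = mv/(qB₂), m = qB₂r/v = (1×1.60×10^-19)(0.242)(0.0999) / (6.88×10^5) = 5.62×10^-27 kg.
In atomic mass units: m = 5.62×10^-27 / 1.66×10^-27 = 3.38 u.

m ≈ 3.38 u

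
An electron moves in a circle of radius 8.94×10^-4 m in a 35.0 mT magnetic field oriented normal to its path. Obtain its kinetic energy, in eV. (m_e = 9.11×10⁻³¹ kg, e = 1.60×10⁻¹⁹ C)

K ≈ 86.0 eV

v = qBr/m = (1×1.60×10^-19)(0.0350)(8.94×10^-4) / (9.11×10^-31) = 5.50×10^6 m/s.
K = ½mv² = 0.5·(9.11×10^-31)·(5.50×10^6)² = 1.38×10^-17 J = 86.0 eV.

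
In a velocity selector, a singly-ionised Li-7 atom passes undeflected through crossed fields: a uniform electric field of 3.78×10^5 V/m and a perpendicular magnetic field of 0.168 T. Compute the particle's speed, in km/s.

For zero net force, qE = qvB, so v = E/B.
v = (3.78×10^5) / (0.168) = 2.25×10^6 m/s.

v ≈ 2250 km/s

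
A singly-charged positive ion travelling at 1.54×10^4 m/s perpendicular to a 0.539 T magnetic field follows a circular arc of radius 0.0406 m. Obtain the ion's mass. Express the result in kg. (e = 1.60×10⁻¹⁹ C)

m ≈ 2.27×10^-25 kg

qvB = mv²/r ⇒ m = qBr/v.
m = (1×1.60×10^-19)(0.539)(0.0406) / (1.54×10^4) = 2.27×10^-25 kg.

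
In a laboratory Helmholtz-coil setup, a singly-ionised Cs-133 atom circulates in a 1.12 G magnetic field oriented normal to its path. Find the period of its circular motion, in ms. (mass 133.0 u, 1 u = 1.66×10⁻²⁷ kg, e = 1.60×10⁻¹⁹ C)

T ≈ 77.4 ms

The cyclotron period is independent of speed: T = 2πm/(qB).
T = 2π(2.21×10^-25) / [(1×1.60×10^-19)(1.12×10^-4)] = 0.0774 s.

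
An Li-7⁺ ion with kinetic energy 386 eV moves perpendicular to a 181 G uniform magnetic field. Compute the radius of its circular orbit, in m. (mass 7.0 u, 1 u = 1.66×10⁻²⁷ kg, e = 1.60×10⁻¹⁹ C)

Convert the energy: K = 386 eV = 6.18×10^-17 J.
v = √(2K/m) = √(2·6.18×10^-17/1.16×10^-26) = 1.03×10^5 m/s.
r = mv/(qB) = (1.16×10^-26)(1.03×10^5) / [(1×1.60×10^-19)(0.0181)] = 0.414 m.

r ≈ 0.414 m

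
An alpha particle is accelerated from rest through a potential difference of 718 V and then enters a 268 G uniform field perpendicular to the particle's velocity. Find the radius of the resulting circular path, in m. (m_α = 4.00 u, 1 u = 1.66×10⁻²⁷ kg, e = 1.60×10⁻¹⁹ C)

The kinetic energy gained is K = qV = (2×1.60×10^-19)(718) = 2.30×10^-16 J.
v = √(2K/m) = 2.63×10^5 m/s.
r = mv/(qB) = (6.64×10^-27)(2.63×10^5) / [(2×1.60×10^-19)(0.0268)] = 0.204 m.

r ≈ 0.204 m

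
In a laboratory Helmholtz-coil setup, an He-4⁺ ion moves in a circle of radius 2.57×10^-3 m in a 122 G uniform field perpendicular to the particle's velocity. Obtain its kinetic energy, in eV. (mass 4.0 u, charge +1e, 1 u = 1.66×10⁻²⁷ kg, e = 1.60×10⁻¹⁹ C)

K ≈ 0.0118 eV

v = qBr/m = (1×1.60×10^-19)(0.0122)(2.57×10^-3) / (6.64×10^-27) = 756 m/s.
K = ½mv² = 0.5·(6.64×10^-27)·(756)² = 1.90×10^-21 J = 0.0118 eV.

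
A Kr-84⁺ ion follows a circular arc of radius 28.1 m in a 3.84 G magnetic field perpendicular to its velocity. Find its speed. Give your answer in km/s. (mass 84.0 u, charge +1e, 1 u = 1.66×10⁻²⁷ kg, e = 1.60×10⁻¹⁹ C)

From qvB = mv²/r, v = qBr/m.
v = (1×1.60×10^-19)(3.84×10^-4)(28.1) / (1.39×10^-25) = 1.24×10^4 m/s.

v ≈ 12.4 km/s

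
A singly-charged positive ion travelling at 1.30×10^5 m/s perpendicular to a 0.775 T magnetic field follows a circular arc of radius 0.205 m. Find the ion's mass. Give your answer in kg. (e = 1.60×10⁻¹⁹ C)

m ≈ 1.96×10^-25 kg

qvB = mv²/r ⇒ m = qBr/v.
m = (1×1.60×10^-19)(0.775)(0.205) / (1.30×10^5) = 1.96×10^-25 kg.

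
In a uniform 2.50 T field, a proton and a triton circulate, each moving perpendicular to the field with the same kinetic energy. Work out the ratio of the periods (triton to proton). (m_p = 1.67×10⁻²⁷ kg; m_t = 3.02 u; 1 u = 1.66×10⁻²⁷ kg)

T = 2πm/(qB) is independent of speed, so T₂/T₁ = (m₂/q₂)/(m₁/q₁).
T_{triton}/T_{proton} = (5.01×10^-27/1e) / (1.67×10^-27/1e) = 3.00.

ratio ≈ 3.00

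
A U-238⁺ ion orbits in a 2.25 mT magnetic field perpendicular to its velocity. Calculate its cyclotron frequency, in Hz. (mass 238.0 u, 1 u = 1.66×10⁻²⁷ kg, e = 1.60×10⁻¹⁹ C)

f = qB/(2πm) = (1×1.60×10^-19)(2.25×10^-3) / [2π(3.95×10^-25)] = 145 Hz.

f ≈ 145 Hz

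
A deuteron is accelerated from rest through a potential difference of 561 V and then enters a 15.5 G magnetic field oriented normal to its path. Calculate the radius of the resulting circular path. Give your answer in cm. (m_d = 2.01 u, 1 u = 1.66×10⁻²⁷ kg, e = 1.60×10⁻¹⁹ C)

The kinetic energy gained is K = qV = (1×1.60×10^-19)(561) = 8.98×10^-17 J.
v = √(2K/m) = 2.32×10^5 m/s.
r = mv/(qB) = (3.34×10^-27)(2.32×10^5) / [(1×1.60×10^-19)(1.55×10^-3)] = 3.12 m.

r ≈ 312 cm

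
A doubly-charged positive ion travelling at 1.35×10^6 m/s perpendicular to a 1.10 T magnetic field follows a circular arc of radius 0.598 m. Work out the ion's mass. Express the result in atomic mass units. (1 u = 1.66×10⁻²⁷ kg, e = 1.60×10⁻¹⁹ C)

m ≈ 93.9 u

qvB = mv²/r ⇒ m = qBr/v.
m = (2×1.60×10^-19)(1.10)(0.598) / (1.35×10^6) = 1.56×10^-25 kg = 93.9 u.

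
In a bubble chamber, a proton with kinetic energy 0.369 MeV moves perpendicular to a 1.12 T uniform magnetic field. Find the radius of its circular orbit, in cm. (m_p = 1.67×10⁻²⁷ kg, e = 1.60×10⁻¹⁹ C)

r ≈ 7.84 cm

Convert the energy: K = 0.369 MeV = 5.90×10^-14 J.
v = √(2K/m) = √(2·5.90×10^-14/1.67×10^-27) = 8.41×10^6 m/s.
r = mv/(qB) = (1.67×10^-27)(8.41×10^6) / [(1×1.60×10^-19)(1.12)] = 0.0784 m.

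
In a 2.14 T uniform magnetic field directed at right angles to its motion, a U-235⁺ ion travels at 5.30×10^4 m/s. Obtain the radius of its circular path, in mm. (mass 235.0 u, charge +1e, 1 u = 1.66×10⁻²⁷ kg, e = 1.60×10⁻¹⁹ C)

The magnetic force provides the centripetal force: qvB = mv²/r, so r = mv/(qB).
r = (3.90×10^-25 kg)(5.30×10^4 m/s) / [(1×1.60×10^-19 C)(2.14 T)] = 0.0604 m.

r ≈ 60.4 mm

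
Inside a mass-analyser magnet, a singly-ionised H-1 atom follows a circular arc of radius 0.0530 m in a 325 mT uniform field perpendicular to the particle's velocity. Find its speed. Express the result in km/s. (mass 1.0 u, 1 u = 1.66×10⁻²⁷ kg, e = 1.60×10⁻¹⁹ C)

From qvB = mv²/r, v = qBr/m.
v = (1×1.60×10^-19)(0.325)(0.0530) / (1.66×10^-27) = 1.66×10^6 m/s.

v ≈ 1660 km/s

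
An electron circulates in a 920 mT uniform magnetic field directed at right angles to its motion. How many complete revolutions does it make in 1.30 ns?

T = 2πm/(qB) = 2π(9.11×10^-31) / [(1×1.60×10^-19)(0.920)] = 3.8886×10^-11 s.
N = t/T = 1.30×10^-9 / 3.8886×10^-11 ≈ 33.43, so 33 complete revolutions.

N = 33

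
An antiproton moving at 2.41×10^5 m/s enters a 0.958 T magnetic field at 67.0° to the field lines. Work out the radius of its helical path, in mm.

r ≈ 2.42 mm

Only the perpendicular component v⊥ = v sin67.0° = 2.22×10^5 m/s is bent by the field.
r = m v⊥ /(qB) = (1.67×10^-27)(2.22×10^5) / [(1×1.60×10^-19)(0.958)] = 2.42×10^-3 m.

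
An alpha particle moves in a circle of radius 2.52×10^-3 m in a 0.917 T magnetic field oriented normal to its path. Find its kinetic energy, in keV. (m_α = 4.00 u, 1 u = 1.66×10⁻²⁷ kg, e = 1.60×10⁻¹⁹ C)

v = qBr/m = (2×1.60×10^-19)(0.917)(2.52×10^-3) / (6.64×10^-27) = 1.11×10^5 m/s.
K = ½mv² = 0.5·(6.64×10^-27)·(1.11×10^5)² = 4.12×10^-17 J = 0.257 keV.

K ≈ 0.257 keV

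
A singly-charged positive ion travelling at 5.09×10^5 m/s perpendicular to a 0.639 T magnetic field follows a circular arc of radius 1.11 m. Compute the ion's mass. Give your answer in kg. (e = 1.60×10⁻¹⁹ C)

m ≈ 2.23×10^-25 kg

qvB = mv²/r ⇒ m = qBr/v.
m = (1×1.60×10^-19)(0.639)(1.11) / (5.09×10^5) = 2.23×10^-25 kg.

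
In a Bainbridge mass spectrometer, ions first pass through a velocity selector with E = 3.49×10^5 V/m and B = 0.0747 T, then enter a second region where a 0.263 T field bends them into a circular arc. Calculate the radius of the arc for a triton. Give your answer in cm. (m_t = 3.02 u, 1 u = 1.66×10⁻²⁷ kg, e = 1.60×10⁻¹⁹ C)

The selector passes v = E/B = 3.49×10^5/0.0747 = 4.67×10^6 m/s.
In the deflection region, r = mv/(qB₂) = (5.01×10^-27)(4.67×10^6) / [(1×1.60×10^-19)(0.263)] = 0.557 m.

r ≈ 55.7 cm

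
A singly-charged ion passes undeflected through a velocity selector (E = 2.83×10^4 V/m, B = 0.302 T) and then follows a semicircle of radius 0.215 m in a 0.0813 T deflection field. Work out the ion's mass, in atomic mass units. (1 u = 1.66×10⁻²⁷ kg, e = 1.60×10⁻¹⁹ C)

v = E/B₁ = 9.37×10^4 m/s.
From r = mv/(qB₂), m = qB₂r/v = (1×1.60×10^-19)(0.0813)(0.215) / (9.37×10^4) = 2.98×10^-26 kg.
In atomic mass units: m = 2.98×10^-26 / 1.66×10^-27 = 18.0 u.

m ≈ 18.0 u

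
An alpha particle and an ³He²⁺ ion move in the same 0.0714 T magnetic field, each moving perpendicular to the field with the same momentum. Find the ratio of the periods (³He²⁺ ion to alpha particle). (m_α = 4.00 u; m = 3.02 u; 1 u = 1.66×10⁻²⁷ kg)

T = 2πm/(qB) is independent of speed, so T₂/T₁ = (m₂/q₂)/(m₁/q₁).
T_{³He²⁺ ion}/T_{alpha particle} = (5.01×10^-27/2e) / (6.64×10^-27/2e) = 0.755.

ratio ≈ 0.755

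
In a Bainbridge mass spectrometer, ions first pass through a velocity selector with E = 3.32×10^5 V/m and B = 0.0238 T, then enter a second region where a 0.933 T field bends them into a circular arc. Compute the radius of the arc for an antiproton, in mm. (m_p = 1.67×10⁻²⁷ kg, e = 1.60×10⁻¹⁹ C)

r ≈ 156 mm

The selector passes v = E/B = 3.32×10^5/0.0238 = 1.39×10^7 m/s.
In the deflection region, r = mv/(qB₂) = (1.67×10^-27)(1.39×10^7) / [(1×1.60×10^-19)(0.933)] = 0.156 m.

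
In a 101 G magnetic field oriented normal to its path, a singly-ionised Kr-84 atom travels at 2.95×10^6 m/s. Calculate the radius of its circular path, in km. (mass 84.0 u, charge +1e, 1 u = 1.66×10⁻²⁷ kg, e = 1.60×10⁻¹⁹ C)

The magnetic force provides the centripetal force: qvB = mv²/r, so r = mv/(qB).
r = (1.39×10^-25 kg)(2.95×10^6 m/s) / [(1×1.60×10^-19 C)(0.0101 T)] = 255 m.

r ≈ 0.255 km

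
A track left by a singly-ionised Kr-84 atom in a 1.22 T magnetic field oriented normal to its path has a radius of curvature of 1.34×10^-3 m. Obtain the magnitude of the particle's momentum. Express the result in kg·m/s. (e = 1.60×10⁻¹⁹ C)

Since qvB = mv²/r, the momentum p = mv = qBr.
p = (1×1.60×10^-19)(1.22)(1.34×10^-3) = 2.62×10^-22 kg·m/s.

p ≈ 2.62×10^-22 kg·m/s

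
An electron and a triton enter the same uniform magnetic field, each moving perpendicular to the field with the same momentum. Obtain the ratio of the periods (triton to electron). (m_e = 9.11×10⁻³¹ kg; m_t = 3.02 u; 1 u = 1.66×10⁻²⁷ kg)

ratio ≈ 5500

T = 2πm/(qB) is independent of speed, so T₂/T₁ = (m₂/q₂)/(m₁/q₁).
T_{triton}/T_{electron} = (5.01×10^-27/1e) / (9.11×10^-31/1e) = 5500.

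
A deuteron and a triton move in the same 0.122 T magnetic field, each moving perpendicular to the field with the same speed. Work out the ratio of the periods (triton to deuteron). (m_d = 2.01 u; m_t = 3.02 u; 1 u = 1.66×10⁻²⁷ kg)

ratio ≈ 1.50

T = 2πm/(qB) is independent of speed, so T₂/T₁ = (m₂/q₂)/(m₁/q₁).
T_{triton}/T_{deuteron} = (5.01×10^-27/1e) / (3.34×10^-27/1e) = 1.50.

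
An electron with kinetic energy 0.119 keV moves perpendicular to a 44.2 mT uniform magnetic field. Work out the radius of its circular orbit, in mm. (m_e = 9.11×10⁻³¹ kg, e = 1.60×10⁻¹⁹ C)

Convert the energy: K = 0.119 keV = 1.90×10^-17 J.
v = √(2K/m) = √(2·1.90×10^-17/9.11×10^-31) = 6.47×10^6 m/s.
r = mv/(qB) = (9.11×10^-31)(6.47×10^6) / [(1×1.60×10^-19)(0.0442)] = 8.33×10^-4 m.

r ≈ 0.833 mm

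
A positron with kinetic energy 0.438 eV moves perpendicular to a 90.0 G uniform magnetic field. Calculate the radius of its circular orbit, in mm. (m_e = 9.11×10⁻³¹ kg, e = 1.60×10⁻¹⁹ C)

Convert the energy: K = 0.438 eV = 7.01×10^-20 J.
v = √(2K/m) = √(2·7.01×10^-20/9.11×10^-31) = 3.92×10^5 m/s.
r = mv/(qB) = (9.11×10^-31)(3.92×10^5) / [(1×1.60×10^-19)(9.00×10^-3)] = 2.48×10^-4 m.

r ≈ 0.248 mm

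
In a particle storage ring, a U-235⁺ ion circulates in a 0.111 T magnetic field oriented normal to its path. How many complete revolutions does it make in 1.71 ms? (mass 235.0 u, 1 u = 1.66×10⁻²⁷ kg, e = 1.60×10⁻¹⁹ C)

N = 12

T = 2πm/(qB) = 2π(3.901×10^-25) / [(1×1.60×10^-19)(0.111)] = 1.3801×10^-4 s.
N = t/T = 1.71×10^-3 / 1.3801×10^-4 ≈ 12.39, so 12 complete revolutions.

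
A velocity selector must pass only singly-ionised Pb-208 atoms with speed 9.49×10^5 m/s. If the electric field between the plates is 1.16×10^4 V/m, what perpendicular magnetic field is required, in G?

B ≈ 122 G

qE = qvB ⇒ B = E/v = (1.16×10^4) / (9.49×10^5) = 0.0122 T.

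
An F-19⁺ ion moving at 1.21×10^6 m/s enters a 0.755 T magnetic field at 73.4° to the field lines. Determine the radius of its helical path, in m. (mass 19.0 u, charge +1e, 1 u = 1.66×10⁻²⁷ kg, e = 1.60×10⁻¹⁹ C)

Only the perpendicular component v⊥ = v sin73.4° = 1.16×10^6 m/s is bent by the field.
r = m v⊥ /(qB) = (3.15×10^-26)(1.16×10^6) / [(1×1.60×10^-19)(0.755)] = 0.303 m.

r ≈ 0.303 m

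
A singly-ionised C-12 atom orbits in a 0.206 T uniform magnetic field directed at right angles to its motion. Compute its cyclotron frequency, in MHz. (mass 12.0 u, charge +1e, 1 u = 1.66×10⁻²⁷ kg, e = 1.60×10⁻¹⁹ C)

f ≈ 0.263 MHz

f = qB/(2πm) = (1×1.60×10^-19)(0.206) / [2π(1.99×10^-26)] = 2.63×10^5 Hz.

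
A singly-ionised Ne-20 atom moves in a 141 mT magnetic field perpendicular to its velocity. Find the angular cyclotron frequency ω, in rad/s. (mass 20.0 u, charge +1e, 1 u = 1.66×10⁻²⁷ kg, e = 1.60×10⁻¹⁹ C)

ω ≈ 6.80×10^5 rad/s

ω = qB/m = (1×1.60×10^-19)(0.141) / (3.32×10^-26) = 6.80×10^5 rad/s.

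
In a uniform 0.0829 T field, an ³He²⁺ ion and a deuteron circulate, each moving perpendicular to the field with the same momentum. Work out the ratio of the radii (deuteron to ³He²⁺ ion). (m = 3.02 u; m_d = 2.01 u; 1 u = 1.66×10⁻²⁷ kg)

r = p/(qB) ⇒ at equal p, r ∝ 1/q.
r_{deuteron}/r_{³He²⁺ ion} = 2.00.

ratio ≈ 2.00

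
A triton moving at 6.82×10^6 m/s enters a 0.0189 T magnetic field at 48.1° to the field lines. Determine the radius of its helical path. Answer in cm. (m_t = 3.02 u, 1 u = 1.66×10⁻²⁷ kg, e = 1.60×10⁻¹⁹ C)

Only the perpendicular component v⊥ = v sin48.1° = 5.08×10^6 m/s is bent by the field.
r = m v⊥ /(qB) = (5.01×10^-27)(5.08×10^6) / [(1×1.60×10^-19)(0.0189)] = 8.42 m.

r ≈ 842 cm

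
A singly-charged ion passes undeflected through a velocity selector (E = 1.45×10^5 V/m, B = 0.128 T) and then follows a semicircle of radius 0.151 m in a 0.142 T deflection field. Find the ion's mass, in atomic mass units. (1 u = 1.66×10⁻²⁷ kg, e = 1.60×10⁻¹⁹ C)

v = E/B₁ = 1.13×10^6 m/s.
From r = mv/(qB₂), m = qB₂r/v = (1×1.60×10^-19)(0.142)(0.151) / (1.13×10^6) = 3.03×10^-27 kg.
In atomic mass units: m = 3.03×10^-27 / 1.66×10^-27 = 1.82 u.

m ≈ 1.82 u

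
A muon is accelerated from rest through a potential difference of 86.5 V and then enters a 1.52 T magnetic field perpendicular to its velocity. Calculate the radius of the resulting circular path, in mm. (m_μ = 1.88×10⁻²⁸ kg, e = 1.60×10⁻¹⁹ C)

The kinetic energy gained is K = qV = (1×1.60×10^-19)(86.5) = 1.38×10^-17 J.
v = √(2K/m) = 3.84×10^5 m/s.
r = mv/(qB) = (1.88×10^-28)(3.84×10^5) / [(1×1.60×10^-19)(1.52)] = 2.97×10^-4 m.

r ≈ 0.297 mm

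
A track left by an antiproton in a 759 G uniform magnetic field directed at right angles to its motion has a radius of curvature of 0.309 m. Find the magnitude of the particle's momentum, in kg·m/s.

p ≈ 3.75×10^-21 kg·m/s

Since qvB = mv²/r, the momentum p = mv = qBr.
p = (1×1.60×10^-19)(0.0759)(0.309) = 3.75×10^-21 kg·m/s.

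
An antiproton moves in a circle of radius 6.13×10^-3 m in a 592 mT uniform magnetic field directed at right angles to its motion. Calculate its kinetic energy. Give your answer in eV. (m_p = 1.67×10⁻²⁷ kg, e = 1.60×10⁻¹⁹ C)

K ≈ 631 eV

v = qBr/m = (1×1.60×10^-19)(0.592)(6.13×10^-3) / (1.67×10^-27) = 3.48×10^5 m/s.
K = ½mv² = 0.5·(1.67×10^-27)·(3.48×10^5)² = 1.01×10^-16 J = 631 eV.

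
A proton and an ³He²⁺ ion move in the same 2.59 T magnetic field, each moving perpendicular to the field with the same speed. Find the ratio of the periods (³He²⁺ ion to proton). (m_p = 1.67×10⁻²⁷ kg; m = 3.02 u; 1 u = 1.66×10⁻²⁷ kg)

ratio ≈ 1.50

T = 2πm/(qB) is independent of speed, so T₂/T₁ = (m₂/q₂)/(m₁/q₁).
T_{³He²⁺ ion}/T_{proton} = (5.01×10^-27/2e) / (1.67×10^-27/1e) = 1.50.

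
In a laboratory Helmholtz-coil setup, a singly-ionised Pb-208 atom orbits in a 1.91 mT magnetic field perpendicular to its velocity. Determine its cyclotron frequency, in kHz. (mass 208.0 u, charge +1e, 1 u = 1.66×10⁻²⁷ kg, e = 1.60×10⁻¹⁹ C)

f = qB/(2πm) = (1×1.60×10^-19)(1.91×10^-3) / [2π(3.45×10^-25)] = 141 Hz.

f ≈ 0.141 kHz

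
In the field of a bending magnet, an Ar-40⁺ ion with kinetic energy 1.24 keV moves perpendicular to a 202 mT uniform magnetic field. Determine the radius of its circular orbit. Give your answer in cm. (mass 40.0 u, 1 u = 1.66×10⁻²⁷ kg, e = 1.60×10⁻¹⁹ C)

Convert the energy: K = 1.24 keV = 1.98×10^-16 J.
v = √(2K/m) = √(2·1.98×10^-16/6.64×10^-26) = 7.73×10^4 m/s.
r = mv/(qB) = (6.64×10^-26)(7.73×10^4) / [(1×1.60×10^-19)(0.202)] = 0.159 m.

r ≈ 15.9 cm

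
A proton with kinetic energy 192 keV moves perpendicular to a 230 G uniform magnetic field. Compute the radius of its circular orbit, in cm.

Convert the energy: K = 192 keV = 3.07×10^-14 J.
v = √(2K/m) = √(2·3.07×10^-14/1.67×10^-27) = 6.07×10^6 m/s.
r = mv/(qB) = (1.67×10^-27)(6.07×10^6) / [(1×1.60×10^-19)(0.0230)] = 2.75 m.

r ≈ 275 cm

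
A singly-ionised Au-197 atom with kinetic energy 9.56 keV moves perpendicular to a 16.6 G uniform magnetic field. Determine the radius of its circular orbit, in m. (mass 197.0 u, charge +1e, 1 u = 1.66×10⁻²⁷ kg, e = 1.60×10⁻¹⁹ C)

r ≈ 119 m

Convert the energy: K = 9.56 keV = 1.53×10^-15 J.
v = √(2K/m) = √(2·1.53×10^-15/3.27×10^-25) = 9.67×10^4 m/s.
r = mv/(qB) = (3.27×10^-25)(9.67×10^4) / [(1×1.60×10^-19)(1.66×10^-3)] = 119 m.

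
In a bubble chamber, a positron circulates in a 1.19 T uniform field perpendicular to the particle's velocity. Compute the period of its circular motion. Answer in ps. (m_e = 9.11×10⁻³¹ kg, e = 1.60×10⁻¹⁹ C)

The cyclotron period is independent of speed: T = 2πm/(qB).
T = 2π(9.11×10^-31) / [(1×1.60×10^-19)(1.19)] = 3.01×10^-11 s.

T ≈ 30.1 ps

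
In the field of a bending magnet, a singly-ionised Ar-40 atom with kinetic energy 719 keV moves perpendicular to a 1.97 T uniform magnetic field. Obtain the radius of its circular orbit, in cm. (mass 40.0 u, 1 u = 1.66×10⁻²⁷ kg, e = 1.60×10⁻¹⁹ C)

Convert the energy: K = 719 keV = 1.15×10^-13 J.
v = √(2K/m) = √(2·1.15×10^-13/6.64×10^-26) = 1.86×10^6 m/s.
r = mv/(qB) = (6.64×10^-26)(1.86×10^6) / [(1×1.60×10^-19)(1.97)] = 0.392 m.

r ≈ 39.2 cm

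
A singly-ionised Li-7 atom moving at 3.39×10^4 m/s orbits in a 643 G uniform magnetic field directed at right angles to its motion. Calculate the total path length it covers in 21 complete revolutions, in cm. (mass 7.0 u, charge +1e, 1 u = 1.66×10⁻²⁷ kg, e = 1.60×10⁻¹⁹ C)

r = mv/(qB) = 0.0383 m, so one revolution covers 2πr = 0.241 m.
In 21 revolutions: L = 21·2πr = 5.05 m.

L ≈ 505 cm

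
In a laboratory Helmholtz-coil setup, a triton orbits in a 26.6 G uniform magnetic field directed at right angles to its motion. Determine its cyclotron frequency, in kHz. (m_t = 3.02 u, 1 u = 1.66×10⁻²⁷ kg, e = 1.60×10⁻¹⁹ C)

f ≈ 13.5 kHz

f = qB/(2πm) = (1×1.60×10^-19)(2.66×10^-3) / [2π(5.01×10^-27)] = 1.35×10^4 Hz.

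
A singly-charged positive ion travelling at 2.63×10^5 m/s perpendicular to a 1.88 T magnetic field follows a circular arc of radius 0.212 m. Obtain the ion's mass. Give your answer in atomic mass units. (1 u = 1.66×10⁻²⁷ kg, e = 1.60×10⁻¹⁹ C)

qvB = mv²/r ⇒ m = qBr/v.
m = (1×1.60×10^-19)(1.88)(0.212) / (2.63×10^5) = 2.42×10^-25 kg = 146 u.

m ≈ 146 u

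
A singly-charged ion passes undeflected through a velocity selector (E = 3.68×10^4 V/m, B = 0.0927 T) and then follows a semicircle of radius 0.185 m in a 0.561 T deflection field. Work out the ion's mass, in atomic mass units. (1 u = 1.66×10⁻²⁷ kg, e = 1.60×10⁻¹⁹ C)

m ≈ 25.2 u

v = E/B₁ = 3.97×10^5 m/s.
From r = mv/(qB₂), m = qB₂r/v = (1×1.60×10^-19)(0.561)(0.185) / (3.97×10^5) = 4.18×10^-26 kg.
In atomic mass units: m = 4.18×10^-26 / 1.66×10^-27 = 25.2 u.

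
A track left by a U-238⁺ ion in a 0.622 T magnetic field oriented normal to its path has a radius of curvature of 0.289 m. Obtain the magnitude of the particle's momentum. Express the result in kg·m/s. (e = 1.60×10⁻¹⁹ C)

Since qvB = mv²/r, the momentum p = mv = qBr.
p = (1×1.60×10^-19)(0.622)(0.289) = 2.88×10^-20 kg·m/s.

p ≈ 2.88×10^-20 kg·m/s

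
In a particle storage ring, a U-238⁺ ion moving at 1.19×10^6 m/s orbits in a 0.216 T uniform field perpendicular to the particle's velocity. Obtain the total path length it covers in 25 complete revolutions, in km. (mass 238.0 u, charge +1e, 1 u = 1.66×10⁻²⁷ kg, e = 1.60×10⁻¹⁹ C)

r = mv/(qB) = 13.6 m, so one revolution covers 2πr = 85.5 m.
In 25 revolutions: L = 25·2πr = 2140 m.

L ≈ 2.14 km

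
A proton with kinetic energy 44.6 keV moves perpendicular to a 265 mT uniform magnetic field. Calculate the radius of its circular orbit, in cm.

r ≈ 11.5 cm

Convert the energy: K = 44.6 keV = 7.14×10^-15 J.
v = √(2K/m) = √(2·7.14×10^-15/1.67×10^-27) = 2.92×10^6 m/s.
r = mv/(qB) = (1.67×10^-27)(2.92×10^6) / [(1×1.60×10^-19)(0.265)] = 0.115 m.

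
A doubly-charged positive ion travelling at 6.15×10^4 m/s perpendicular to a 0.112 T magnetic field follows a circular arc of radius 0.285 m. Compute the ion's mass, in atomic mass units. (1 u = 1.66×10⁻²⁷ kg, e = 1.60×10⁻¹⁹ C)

qvB = mv²/r ⇒ m = qBr/v.
m = (2×1.60×10^-19)(0.112)(0.285) / (6.15×10^4) = 1.66×10^-25 kg = 100 u.

m ≈ 100 u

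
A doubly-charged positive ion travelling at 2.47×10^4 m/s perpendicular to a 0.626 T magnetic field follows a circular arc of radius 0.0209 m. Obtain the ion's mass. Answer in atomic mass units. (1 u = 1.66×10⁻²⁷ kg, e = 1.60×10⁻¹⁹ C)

qvB = mv²/r ⇒ m = qBr/v.
m = (2×1.60×10^-19)(0.626)(0.0209) / (2.47×10^4) = 1.70×10^-25 kg = 102 u.

m ≈ 102 u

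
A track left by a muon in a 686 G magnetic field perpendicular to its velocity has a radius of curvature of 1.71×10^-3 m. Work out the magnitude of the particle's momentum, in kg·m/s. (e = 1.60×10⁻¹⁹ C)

p ≈ 1.88×10^-23 kg·m/s

Since qvB = mv²/r, the momentum p = mv = qBr.
p = (1×1.60×10^-19)(0.0686)(1.71×10^-3) = 1.88×10^-23 kg·m/s.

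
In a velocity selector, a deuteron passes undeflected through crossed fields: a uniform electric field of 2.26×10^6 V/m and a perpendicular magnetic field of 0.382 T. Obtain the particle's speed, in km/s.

For zero net force, qE = qvB, so v = E/B.
v = (2.26×10^6) / (0.382) = 5.92×10^6 m/s.

v ≈ 5920 km/s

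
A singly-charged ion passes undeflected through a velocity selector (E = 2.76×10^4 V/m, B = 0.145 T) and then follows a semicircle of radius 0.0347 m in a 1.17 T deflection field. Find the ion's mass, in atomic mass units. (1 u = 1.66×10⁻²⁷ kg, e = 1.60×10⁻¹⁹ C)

v = E/B₁ = 1.90×10^5 m/s.
From r = mv/(qB₂), m = qB₂r/v = (1×1.60×10^-19)(1.17)(0.0347) / (1.90×10^5) = 3.41×10^-26 kg.
In atomic mass units: m = 3.41×10^-26 / 1.66×10^-27 = 20.6 u.

m ≈ 20.6 u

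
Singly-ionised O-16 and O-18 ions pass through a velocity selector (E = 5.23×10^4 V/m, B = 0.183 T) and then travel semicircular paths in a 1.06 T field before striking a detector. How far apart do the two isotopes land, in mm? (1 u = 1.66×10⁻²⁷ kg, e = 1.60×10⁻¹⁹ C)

Δd ≈ 11.2 mm

Both emerge at v = E/B₁ = 2.86×10^5 m/s.
r = mv/(qB₂), so r₁ = 0.04476 m and r₂ = 0.05035 m, giving Δr = 5.59×10^-3 m.
After a semicircle each ion lands a diameter 2r from the entry slit, so the separation is 2Δr = 0.0112 m.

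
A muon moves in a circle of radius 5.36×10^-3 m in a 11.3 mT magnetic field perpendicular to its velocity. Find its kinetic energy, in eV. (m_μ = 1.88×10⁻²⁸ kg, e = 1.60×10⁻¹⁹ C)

K ≈ 1.56 eV

v = qBr/m = (1×1.60×10^-19)(0.0113)(5.36×10^-3) / (1.88×10^-28) = 5.15×10^4 m/s.
K = ½mv² = 0.5·(1.88×10^-28)·(5.15×10^4)² = 2.50×10^-19 J = 1.56 eV.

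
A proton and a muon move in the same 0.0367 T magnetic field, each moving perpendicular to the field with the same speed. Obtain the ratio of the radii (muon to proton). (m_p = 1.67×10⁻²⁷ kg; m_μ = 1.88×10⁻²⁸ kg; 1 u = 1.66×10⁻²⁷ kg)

ratio ≈ 0.113

r = mv/(qB) ⇒ at equal v, r ∝ m/q.
r_{muon}/r_{proton} = 0.113.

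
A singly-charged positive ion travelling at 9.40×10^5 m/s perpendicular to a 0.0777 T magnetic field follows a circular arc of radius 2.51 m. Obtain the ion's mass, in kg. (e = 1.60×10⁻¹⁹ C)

qvB = mv²/r ⇒ m = qBr/v.
m = (1×1.60×10^-19)(0.0777)(2.51) / (9.40×10^5) = 3.32×10^-26 kg.

m ≈ 3.32×10^-26 kg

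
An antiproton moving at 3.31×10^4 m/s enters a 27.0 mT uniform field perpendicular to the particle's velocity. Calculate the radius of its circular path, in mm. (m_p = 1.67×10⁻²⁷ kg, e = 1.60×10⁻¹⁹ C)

The magnetic force provides the centripetal force: qvB = mv²/r, so r = mv/(qB).
r = (1.67×10^-27 kg)(3.31×10^4 m/s) / [(1×1.60×10^-19 C)(0.0270 T)] = 0.0128 m.

r ≈ 12.8 mm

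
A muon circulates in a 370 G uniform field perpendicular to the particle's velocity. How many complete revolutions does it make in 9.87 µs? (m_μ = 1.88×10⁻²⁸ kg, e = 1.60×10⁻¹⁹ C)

T = 2πm/(qB) = 2π(1.88×10^-28) / [(1×1.60×10^-19)(0.0370)] = 1.9953×10^-7 s.
N = t/T = 9.87×10^-6 / 1.9953×10^-7 ≈ 49.47, so 49 complete revolutions.

N = 49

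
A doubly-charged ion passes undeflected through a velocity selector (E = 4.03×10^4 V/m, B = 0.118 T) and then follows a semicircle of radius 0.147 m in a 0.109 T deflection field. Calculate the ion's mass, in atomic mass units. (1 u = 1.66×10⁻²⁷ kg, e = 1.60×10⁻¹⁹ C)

m ≈ 9.04 u

v = E/B₁ = 3.42×10^5 m/s.
From r = mv/(qB₂), m = qB₂r/v = (2×1.60×10^-19)(0.109)(0.147) / (3.42×10^5) = 1.50×10^-26 kg.
In atomic mass units: m = 1.50×10^-26 / 1.66×10^-27 = 9.04 u.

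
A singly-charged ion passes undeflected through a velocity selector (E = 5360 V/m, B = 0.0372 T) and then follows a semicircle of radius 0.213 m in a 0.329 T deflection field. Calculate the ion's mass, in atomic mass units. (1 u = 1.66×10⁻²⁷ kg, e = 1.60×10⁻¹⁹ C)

v = E/B₁ = 1.44×10^5 m/s.
From r = mv/(qB₂), m = qB₂r/v = (1×1.60×10^-19)(0.329)(0.213) / (1.44×10^5) = 7.78×10^-26 kg.
In atomic mass units: m = 7.78×10^-26 / 1.66×10^-27 = 46.9 u.

m ≈ 46.9 u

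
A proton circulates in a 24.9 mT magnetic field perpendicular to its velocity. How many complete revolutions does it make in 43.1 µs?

N = 16

T = 2πm/(qB) = 2π(1.67×10^-27) / [(1×1.60×10^-19)(0.0249)] = 2.6338×10^-6 s.
N = t/T = 4.31×10^-5 / 2.6338×10^-6 ≈ 16.36, so 16 complete revolutions.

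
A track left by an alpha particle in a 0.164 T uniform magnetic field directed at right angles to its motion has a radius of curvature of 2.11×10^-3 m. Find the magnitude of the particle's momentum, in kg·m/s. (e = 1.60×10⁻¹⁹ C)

Since qvB = mv²/r, the momentum p = mv = qBr.
p = (2×1.60×10^-19)(0.164)(2.11×10^-3) = 1.11×10^-22 kg·m/s.

p ≈ 1.11×10^-22 kg·m/s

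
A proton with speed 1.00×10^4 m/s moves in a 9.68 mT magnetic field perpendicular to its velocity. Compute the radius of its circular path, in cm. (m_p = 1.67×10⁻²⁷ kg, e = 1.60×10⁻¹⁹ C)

The magnetic force provides the centripetal force: qvB = mv²/r, so r = mv/(qB).
r = (1.67×10^-27 kg)(1.00×10^4 m/s) / [(1×1.60×10^-19 C)(9.68×10^-3 T)] = 0.0108 m.

r ≈ 1.08 cm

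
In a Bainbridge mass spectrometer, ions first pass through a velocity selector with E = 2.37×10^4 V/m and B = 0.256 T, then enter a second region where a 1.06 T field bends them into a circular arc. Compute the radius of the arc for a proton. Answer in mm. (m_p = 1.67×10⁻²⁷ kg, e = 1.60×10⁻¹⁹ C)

The selector passes v = E/B = 2.37×10^4/0.256 = 9.26×10^4 m/s.
In the deflection region, r = mv/(qB₂) = (1.67×10^-27)(9.26×10^4) / [(1×1.60×10^-19)(1.06)] = 9.12×10^-4 m.

r ≈ 0.912 mm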